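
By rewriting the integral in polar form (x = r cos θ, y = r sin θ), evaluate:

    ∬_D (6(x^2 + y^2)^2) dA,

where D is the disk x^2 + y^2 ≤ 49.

The region D is 0 ≤ r ≤ 7, 0 ≤ θ ≤ 2π in polar coordinates, where x = r cos(θ), y = r sin(θ), and dA = r dr dθ.

Under the substitution, the integrand becomes 6r^4, so

    ∬_D (6(x^2 + y^2)^2) dA = ∫_{0}^{2π} ∫_{0}^{7} (6r^4) · r dr dθ.

Inner integral (in r): ∫_{0}^{7} (6r^4) · r dr = 117649.

Outer integral (in θ): ∫_{0}^{2π} (117649) dθ = 235298π.

Therefore ∬_D (6(x^2 + y^2)^2) dA = 235298π.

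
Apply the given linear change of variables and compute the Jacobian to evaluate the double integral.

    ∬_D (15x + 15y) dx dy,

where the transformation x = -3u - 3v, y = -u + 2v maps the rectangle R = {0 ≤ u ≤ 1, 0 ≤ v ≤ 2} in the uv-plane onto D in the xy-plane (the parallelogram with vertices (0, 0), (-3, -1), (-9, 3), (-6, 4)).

Compute the Jacobian determinant of (x, y) with respect to (u, v):

    ∂(x,y)/∂(u,v) = | -3  -3 | = (-3)(2) - (-3)(-1) = -9.
                   | -1  2 |

Its absolute value is |J| = 9 (the area scaling factor).

Substituting x = -3u - 3v, y = -u + 2v into the integrand,

    15x + 15y → -60u - 15v,

so the integral becomes

    ∬_R (-60u - 15v) · |J| du dv = ∫_0^1 ∫_0^2 (-540u - 135v) dv du.

Inner (v): -1080u - 270.
Outer (u): -810.

Therefore ∬_D (15x + 15y) dx dy = -810.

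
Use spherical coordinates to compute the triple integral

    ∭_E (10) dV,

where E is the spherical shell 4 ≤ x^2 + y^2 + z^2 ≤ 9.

In spherical coordinates, x = ρ sin(φ) cos(θ), y = ρ sin(φ) sin(θ), z = ρ cos(φ), and dV = ρ^2 sin(φ) dρ dφ dθ.

The integrand becomes 10, so

    ∭_E (10) dV = ∫_{0}^{2π} ∫_{0}^{π} ∫_{2}^{3} (10) · ρ^2 sin(φ) dρ dφ dθ.

Inner (ρ): 190sin(φ)/3.
Middle (φ): 380/3.
Outer (θ): 760π/3.

Therefore the triple integral equals 760π/3.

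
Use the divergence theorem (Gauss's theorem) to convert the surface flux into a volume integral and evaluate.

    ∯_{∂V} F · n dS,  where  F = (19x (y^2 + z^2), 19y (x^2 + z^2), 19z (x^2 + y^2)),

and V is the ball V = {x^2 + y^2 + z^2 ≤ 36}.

By the divergence theorem,

    ∯_{∂V} F · n dS = ∭_V (∇ · F) dV.

Compute the divergence:
    ∇ · F = ∂F_x/∂x + ∂F_y/∂y + ∂F_z/∂z = 19y^2 + 19z^2 + 19x^2 + 19z^2 + 19x^2 + 19y^2 = 38x^2 + 38y^2 + 38z^2.

In spherical coordinates, x = ρ sin(φ) cos(θ), y = ρ sin(φ) sin(θ), z = ρ cos(φ), dV = ρ^2 sin(φ) dρ dφ dθ, with 0 ≤ ρ ≤ 6, 0 ≤ φ ≤ π, 0 ≤ θ ≤ 2π.

The integrand, after substitution and multiplying by the volume element, becomes (38ρ^2) · ρ^2 sin(φ), so

    ∭_V (∇·F) dV = ∫_0^{2π} ∫_0^{π} ∫_0^{6} (38ρ^2) · ρ^2 sin(φ) dρ dφ dθ.

Inner (ρ from 0 to 6): 295488sin(φ)/5.
Middle (φ from 0 to π): 590976/5.
Outer (θ from 0 to 2π): 1181952π/5.

Therefore ∯_{∂V} F · n dS = 1181952π/5.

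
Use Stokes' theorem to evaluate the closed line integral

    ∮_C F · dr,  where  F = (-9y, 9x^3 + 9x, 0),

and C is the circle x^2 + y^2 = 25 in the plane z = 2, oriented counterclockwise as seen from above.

Let S be the flat disk x^2 + y^2 ≤ 25 in the plane z = 2, with upward unit normal n̂ = ẑ. By Stokes' theorem,

    ∮_C F · dr = ∬_S (∇ × F) · n̂ dS = ∬_D (curl F)_z dA,

where D is the disk x^2 + y^2 ≤ 25.

Compute the curl of F = (-9y, 9x^3 + 9x, 0):
    (∇ × F)_x = ∂F_z/∂y - ∂F_y/∂z = 0,
    (∇ × F)_y = ∂F_x/∂z - ∂F_z/∂x = 0,
    (∇ × F)_z = ∂F_y/∂x - ∂F_x/∂y = 27x^2 + 18.

On z = 2, (curl F)_z = 27x^2 + 18.

Convert to polar (x = r cos θ, y = r sin θ, dA = r dr dθ); the integrand becomes 27r^2cos(θ)^2 + 18, so

    ∬_D (curl F)_z dA = ∫_0^{2π} ∫_0^{5} (27r^2cos(θ)^2 + 18) · r dr dθ.

Inner (r from 0 to 5): 16875cos(θ)^2/4 + 225.
Outer (θ from 0 to 2π): 18675π/4.

Therefore ∮_C F · dr = 18675π/4.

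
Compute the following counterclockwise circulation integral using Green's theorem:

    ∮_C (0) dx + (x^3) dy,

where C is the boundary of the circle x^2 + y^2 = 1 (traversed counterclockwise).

Green's theorem converts the closed line integral into a double integral over the enclosed region D:

    ∮_C P dx + Q dy = ∬_D (∂Q/∂x - ∂P/∂y) dA.

Here P = 0, Q = x^3, so

    ∂Q/∂x = 3x^2,    ∂P/∂y = 0,
    ∂Q/∂x - ∂P/∂y = 3x^2.

D is the region x^2 + y^2 ≤ 1. Evaluating the double integral:

In polar coordinates (x = r cos θ, y = r sin θ, dA = r dr dθ) the integrand becomes 3r^2cos(θ)^2, so

    ∬_D (3x^2) dA = ∫_0^{2π} ∫_0^{1} (3r^2cos(θ)^2) · r dr dθ.

Inner (r from 0 to 1): 3cos(θ)^2/4.
Outer (θ from 0 to 2π): 3π/4.

Therefore ∮_C P dx + Q dy = 3π/4.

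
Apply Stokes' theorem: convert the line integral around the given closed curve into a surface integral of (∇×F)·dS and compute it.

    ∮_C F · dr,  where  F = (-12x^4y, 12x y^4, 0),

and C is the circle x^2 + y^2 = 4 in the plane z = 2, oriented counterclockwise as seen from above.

Let S be the flat disk x^2 + y^2 ≤ 4 in the plane z = 2, with upward unit normal n̂ = ẑ. By Stokes' theorem,

    ∮_C F · dr = ∬_S (∇ × F) · n̂ dS = ∬_D (curl F)_z dA,

where D is the disk x^2 + y^2 ≤ 4.

Compute the curl of F = (-12x^4y, 12x y^4, 0):
    (∇ × F)_x = ∂F_z/∂y - ∂F_y/∂z = 0,
    (∇ × F)_y = ∂F_x/∂z - ∂F_z/∂x = 0,
    (∇ × F)_z = ∂F_y/∂x - ∂F_x/∂y = 12x^4 + 12y^4.

On z = 2, (curl F)_z = 12x^4 + 12y^4.

Convert to polar (x = r cos θ, y = r sin θ, dA = r dr dθ); the integrand becomes 12r^4(sin(θ)^4 + cos(θ)^4), so

    ∬_D (curl F)_z dA = ∫_0^{2π} ∫_0^{2} (12r^4(sin(θ)^4 + cos(θ)^4)) · r dr dθ.

Inner (r from 0 to 2): 128sin(θ)^4 + 128cos(θ)^4.
Outer (θ from 0 to 2π): 192π.

Therefore ∮_C F · dr = 192π.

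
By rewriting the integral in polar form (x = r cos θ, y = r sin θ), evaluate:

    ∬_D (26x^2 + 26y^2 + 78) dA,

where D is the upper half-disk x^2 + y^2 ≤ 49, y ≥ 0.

The region D is 0 ≤ r ≤ 7, 0 ≤ θ ≤ π in polar coordinates, where x = r cos(θ), y = r sin(θ), and dA = r dr dθ.

Under the substitution, the integrand becomes 26r^2 + 78, so

    ∬_D (26x^2 + 26y^2 + 78) dA = ∫_{0}^{π} ∫_{0}^{7} (26r^2 + 78) · r dr dθ.

Inner integral (in r): ∫_{0}^{7} (26r^2 + 78) · r dr = 35035/2.

Outer integral (in θ): ∫_{0}^{π} (35035/2) dθ = 35035π/2.

Therefore ∬_D (26x^2 + 26y^2 + 78) dA = 35035π/2.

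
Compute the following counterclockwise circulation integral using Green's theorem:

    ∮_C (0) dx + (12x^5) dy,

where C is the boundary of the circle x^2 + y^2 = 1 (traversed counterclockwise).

Green's theorem converts the closed line integral into a double integral over the enclosed region D:

    ∮_C P dx + Q dy = ∬_D (∂Q/∂x - ∂P/∂y) dA.

Here P = 0, Q = 12x^5, so

    ∂Q/∂x = 60x^4,    ∂P/∂y = 0,
    ∂Q/∂x - ∂P/∂y = 60x^4.

D is the region x^2 + y^2 ≤ 1. Evaluating the double integral:

In polar coordinates (x = r cos θ, y = r sin θ, dA = r dr dθ) the integrand becomes 60r^4cos(θ)^4, so

    ∬_D (60x^4) dA = ∫_0^{2π} ∫_0^{1} (60r^4cos(θ)^4) · r dr dθ.

Inner (r from 0 to 1): 10cos(θ)^4.
Outer (θ from 0 to 2π): 15π/2.

Therefore ∮_C P dx + Q dy = 15π/2.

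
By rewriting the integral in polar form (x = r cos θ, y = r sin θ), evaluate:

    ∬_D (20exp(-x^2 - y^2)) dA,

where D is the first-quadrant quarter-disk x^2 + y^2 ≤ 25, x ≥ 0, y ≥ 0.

The region D is 0 ≤ r ≤ 5, 0 ≤ θ ≤ π/2 in polar coordinates, where x = r cos(θ), y = r sin(θ), and dA = r dr dθ.

Under the substitution, the integrand becomes 20exp(-r^2), so

    ∬_D (20exp(-x^2 - y^2)) dA = ∫_{0}^{π/2} ∫_{0}^{5} (20exp(-r^2)) · r dr dθ.

Inner integral (in r): ∫_{0}^{5} (20exp(-r^2)) · r dr = 10 - 10exp(-25).

Outer integral (in θ): ∫_{0}^{π/2} (10 - 10exp(-25)) dθ = -5π exp(-25) + 5π.

Therefore ∬_D (20exp(-x^2 - y^2)) dA = -5π exp(-25) + 5π.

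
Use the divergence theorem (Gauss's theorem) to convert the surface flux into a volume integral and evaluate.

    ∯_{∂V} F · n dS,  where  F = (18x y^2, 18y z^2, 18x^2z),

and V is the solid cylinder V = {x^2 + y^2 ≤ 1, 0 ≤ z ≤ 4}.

By the divergence theorem,

    ∯_{∂V} F · n dS = ∭_V (∇ · F) dV.

Compute the divergence:
    ∇ · F = ∂F_x/∂x + ∂F_y/∂y + ∂F_z/∂z = 18y^2 + 18z^2 + 18x^2 = 18x^2 + 18y^2 + 18z^2.

In cylindrical coordinates, x = r cos(θ), y = r sin(θ), z = z, dV = r dr dθ dz, with 0 ≤ r ≤ 1, 0 ≤ θ ≤ 2π, 0 ≤ z ≤ 4.

The integrand, after substitution and multiplying by the volume element, becomes (18r^2 + 18z^2) · r, so

    ∭_V (∇·F) dV = ∫_0^{2π} ∫_0^{1} ∫_0^{4} (18r^2 + 18z^2) · r dz dr dθ.

Inner (z from 0 to 4): 72r^3 + 384r.
Middle (r from 0 to 1): 210.
Outer (θ from 0 to 2π): 420π.

Therefore ∯_{∂V} F · n dS = 420π.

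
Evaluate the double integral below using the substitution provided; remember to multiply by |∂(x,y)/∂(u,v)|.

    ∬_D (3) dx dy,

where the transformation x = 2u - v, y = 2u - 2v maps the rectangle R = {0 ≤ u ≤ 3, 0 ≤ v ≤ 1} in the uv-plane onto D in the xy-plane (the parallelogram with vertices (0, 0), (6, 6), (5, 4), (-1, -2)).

Compute the Jacobian determinant of (x, y) with respect to (u, v):

    ∂(x,y)/∂(u,v) = | 2  -1 | = (2)(-2) - (-1)(2) = -2.
                   | 2  -2 |

Its absolute value is |J| = 2 (the area scaling factor).

Substituting x = 2u - v, y = 2u - 2v into the integrand,

    3 → 3,

so the integral becomes

    ∬_R (3) · |J| du dv = ∫_0^3 ∫_0^1 (6) dv du.

Inner (v): 6.
Outer (u): 18.

Therefore ∬_D (3) dx dy = 18.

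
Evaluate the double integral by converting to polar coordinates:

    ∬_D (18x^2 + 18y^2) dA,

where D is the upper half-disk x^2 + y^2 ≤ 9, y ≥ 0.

The region D is 0 ≤ r ≤ 3, 0 ≤ θ ≤ π in polar coordinates, where x = r cos(θ), y = r sin(θ), and dA = r dr dθ.

Under the substitution, the integrand becomes 18r^2, so

    ∬_D (18x^2 + 18y^2) dA = ∫_{0}^{π} ∫_{0}^{3} (18r^2) · r dr dθ.

Inner integral (in r): ∫_{0}^{3} (18r^2) · r dr = 729/2.

Outer integral (in θ): ∫_{0}^{π} (729/2) dθ = 729π/2.

Therefore ∬_D (18x^2 + 18y^2) dA = 729π/2.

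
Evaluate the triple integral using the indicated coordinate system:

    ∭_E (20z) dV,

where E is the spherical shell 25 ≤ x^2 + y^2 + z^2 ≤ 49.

In spherical coordinates, x = ρ sin(φ) cos(θ), y = ρ sin(φ) sin(θ), z = ρ cos(φ), and dV = ρ^2 sin(φ) dρ dφ dθ.

The integrand becomes 20ρ cos(φ), so

    ∭_E (20z) dV = ∫_{0}^{2π} ∫_{0}^{π} ∫_{5}^{7} (20ρ cos(φ)) · ρ^2 sin(φ) dρ dφ dθ.

Inner (ρ): 4440sin(2φ).
Middle (φ): 0.
Outer (θ): 0.

Therefore the triple integral equals 0.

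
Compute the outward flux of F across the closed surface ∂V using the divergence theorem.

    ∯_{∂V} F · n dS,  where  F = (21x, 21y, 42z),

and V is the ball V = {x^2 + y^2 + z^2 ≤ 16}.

By the divergence theorem,

    ∯_{∂V} F · n dS = ∭_V (∇ · F) dV.

Compute the divergence:
    ∇ · F = ∂F_x/∂x + ∂F_y/∂y + ∂F_z/∂z = 21 + 21 + 42 = 84.

In spherical coordinates, x = ρ sin(φ) cos(θ), y = ρ sin(φ) sin(θ), z = ρ cos(φ), dV = ρ^2 sin(φ) dρ dφ dθ, with 0 ≤ ρ ≤ 4, 0 ≤ φ ≤ π, 0 ≤ θ ≤ 2π.

The integrand, after substitution and multiplying by the volume element, becomes (84) · ρ^2 sin(φ), so

    ∭_V (∇·F) dV = ∫_0^{2π} ∫_0^{π} ∫_0^{4} (84) · ρ^2 sin(φ) dρ dφ dθ.

Inner (ρ from 0 to 4): 1792sin(φ).
Middle (φ from 0 to π): 3584.
Outer (θ from 0 to 2π): 7168π.

Therefore ∯_{∂V} F · n dS = 7168π.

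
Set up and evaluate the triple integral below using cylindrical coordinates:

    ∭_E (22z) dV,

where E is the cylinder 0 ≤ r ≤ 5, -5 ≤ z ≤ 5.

In cylindrical coordinates, x = r cos(θ), y = r sin(θ), z = z, and dV = r dr dθ dz.

The integrand becomes 22z, so

    ∭_E (22z) dV = ∫_{0}^{2π} ∫_{0}^{5} ∫_{-5}^{5} (22z) · r dz dr dθ.

Inner (z): 0.
Middle (r from 0 to 5): 0.
Outer (θ): 0.

Therefore the triple integral equals 0.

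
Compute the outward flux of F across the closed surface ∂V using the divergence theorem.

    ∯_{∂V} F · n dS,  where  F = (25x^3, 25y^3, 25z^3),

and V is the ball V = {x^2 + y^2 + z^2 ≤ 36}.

By the divergence theorem,

    ∯_{∂V} F · n dS = ∭_V (∇ · F) dV.

Compute the divergence:
    ∇ · F = ∂F_x/∂x + ∂F_y/∂y + ∂F_z/∂z = 75x^2 + 75y^2 + 75z^2.

In spherical coordinates, x = ρ sin(φ) cos(θ), y = ρ sin(φ) sin(θ), z = ρ cos(φ), dV = ρ^2 sin(φ) dρ dφ dθ, with 0 ≤ ρ ≤ 6, 0 ≤ φ ≤ π, 0 ≤ θ ≤ 2π.

The integrand, after substitution and multiplying by the volume element, becomes (75ρ^2) · ρ^2 sin(φ), so

    ∭_V (∇·F) dV = ∫_0^{2π} ∫_0^{π} ∫_0^{6} (75ρ^2) · ρ^2 sin(φ) dρ dφ dθ.

Inner (ρ from 0 to 6): 116640sin(φ).
Middle (φ from 0 to π): 233280.
Outer (θ from 0 to 2π): 466560π.

Therefore ∯_{∂V} F · n dS = 466560π.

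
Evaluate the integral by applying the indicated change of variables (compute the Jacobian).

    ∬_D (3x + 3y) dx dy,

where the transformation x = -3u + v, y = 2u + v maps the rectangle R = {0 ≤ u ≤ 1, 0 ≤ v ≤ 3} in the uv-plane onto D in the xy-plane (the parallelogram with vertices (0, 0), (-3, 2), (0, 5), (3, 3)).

Compute the Jacobian determinant of (x, y) with respect to (u, v):

    ∂(x,y)/∂(u,v) = | -3  1 | = (-3)(1) - (1)(2) = -5.
                   | 2  1 |

Its absolute value is |J| = 5 (the area scaling factor).

Substituting x = -3u + v, y = 2u + v into the integrand,

    3x + 3y → -3u + 6v,

so the integral becomes

    ∬_R (-3u + 6v) · |J| du dv = ∫_0^1 ∫_0^3 (-15u + 30v) dv du.

Inner (v): 135 - 45u.
Outer (u): 225/2.

Therefore ∬_D (3x + 3y) dx dy = 225/2.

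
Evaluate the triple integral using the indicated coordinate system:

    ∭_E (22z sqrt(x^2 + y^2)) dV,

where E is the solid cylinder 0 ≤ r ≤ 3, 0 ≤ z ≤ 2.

In cylindrical coordinates, x = r cos(θ), y = r sin(θ), z = z, and dV = r dr dθ dz.

The integrand becomes 22r z, so

    ∭_E (22z sqrt(x^2 + y^2)) dV = ∫_{0}^{2π} ∫_{0}^{3} ∫_{0}^{2} (22r z) · r dz dr dθ.

Inner (z): 44r^2.
Middle (r from 0 to 3): 396.
Outer (θ): 792π.

Therefore the triple integral equals 792π.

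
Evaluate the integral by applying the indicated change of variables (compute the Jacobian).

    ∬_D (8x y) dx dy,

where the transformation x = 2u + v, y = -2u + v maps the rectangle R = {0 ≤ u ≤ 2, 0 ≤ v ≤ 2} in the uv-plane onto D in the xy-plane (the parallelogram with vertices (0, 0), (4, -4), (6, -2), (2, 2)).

Compute the Jacobian determinant of (x, y) with respect to (u, v):

    ∂(x,y)/∂(u,v) = | 2  1 | = (2)(1) - (1)(-2) = 4.
                   | -2  1 |

Its absolute value is |J| = 4 (the area scaling factor).

Substituting x = 2u + v, y = -2u + v into the integrand,

    8x y → -32u^2 + 8v^2,

so the integral becomes

    ∬_R (-32u^2 + 8v^2) · |J| du dv = ∫_0^2 ∫_0^2 (-128u^2 + 32v^2) dv du.

Inner (v): 256/3 - 256u^2.
Outer (u): -512.

Therefore ∬_D (8x y) dx dy = -512.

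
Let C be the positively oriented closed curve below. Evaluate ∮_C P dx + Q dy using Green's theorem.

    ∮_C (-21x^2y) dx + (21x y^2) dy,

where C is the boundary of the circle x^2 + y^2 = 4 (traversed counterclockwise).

Green's theorem converts the closed line integral into a double integral over the enclosed region D:

    ∮_C P dx + Q dy = ∬_D (∂Q/∂x - ∂P/∂y) dA.

Here P = -21x^2y, Q = 21x y^2, so

    ∂Q/∂x = 21y^2,    ∂P/∂y = -21x^2,
    ∂Q/∂x - ∂P/∂y = 21x^2 + 21y^2.

D is the region x^2 + y^2 ≤ 4. Evaluating the double integral:

In polar coordinates (x = r cos θ, y = r sin θ, dA = r dr dθ) the integrand becomes 21r^2, so

    ∬_D (21x^2 + 21y^2) dA = ∫_0^{2π} ∫_0^{2} (21r^2) · r dr dθ.

Inner (r from 0 to 2): 84.
Outer (θ from 0 to 2π): 168π.

Therefore ∮_C P dx + Q dy = 168π.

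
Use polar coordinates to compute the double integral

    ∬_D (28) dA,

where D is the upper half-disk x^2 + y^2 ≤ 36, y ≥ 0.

The region D is 0 ≤ r ≤ 6, 0 ≤ θ ≤ π in polar coordinates, where x = r cos(θ), y = r sin(θ), and dA = r dr dθ.

Under the substitution, the integrand becomes 28, so

    ∬_D (28) dA = ∫_{0}^{π} ∫_{0}^{6} (28) · r dr dθ.

Inner integral (in r): ∫_{0}^{6} (28) · r dr = 504.

Outer integral (in θ): ∫_{0}^{π} (504) dθ = 504π.

Therefore ∬_D (28) dA = 504π.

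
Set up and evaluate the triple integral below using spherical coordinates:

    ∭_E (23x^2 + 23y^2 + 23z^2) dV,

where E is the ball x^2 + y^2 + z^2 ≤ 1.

In spherical coordinates, x = ρ sin(φ) cos(θ), y = ρ sin(φ) sin(θ), z = ρ cos(φ), and dV = ρ^2 sin(φ) dρ dφ dθ.

The integrand becomes 23ρ^2, so

    ∭_E (23x^2 + 23y^2 + 23z^2) dV = ∫_{0}^{2π} ∫_{0}^{π} ∫_{0}^{1} (23ρ^2) · ρ^2 sin(φ) dρ dφ dθ.

Inner (ρ): 23sin(φ)/5.
Middle (φ): 46/5.
Outer (θ): 92π/5.

Therefore the triple integral equals 92π/5.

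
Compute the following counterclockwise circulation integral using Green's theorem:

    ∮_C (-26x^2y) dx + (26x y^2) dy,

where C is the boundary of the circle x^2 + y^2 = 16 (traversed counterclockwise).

Green's theorem converts the closed line integral into a double integral over the enclosed region D:

    ∮_C P dx + Q dy = ∬_D (∂Q/∂x - ∂P/∂y) dA.

Here P = -26x^2y, Q = 26x y^2, so

    ∂Q/∂x = 26y^2,    ∂P/∂y = -26x^2,
    ∂Q/∂x - ∂P/∂y = 26x^2 + 26y^2.

D is the region x^2 + y^2 ≤ 16. Evaluating the double integral:

In polar coordinates (x = r cos θ, y = r sin θ, dA = r dr dθ) the integrand becomes 26r^2, so

    ∬_D (26x^2 + 26y^2) dA = ∫_0^{2π} ∫_0^{4} (26r^2) · r dr dθ.

Inner (r from 0 to 4): 1664.
Outer (θ from 0 to 2π): 3328π.

Therefore ∮_C P dx + Q dy = 3328π.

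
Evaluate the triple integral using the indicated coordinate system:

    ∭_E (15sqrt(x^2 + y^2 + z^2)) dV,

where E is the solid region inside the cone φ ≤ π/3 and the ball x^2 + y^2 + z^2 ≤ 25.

In spherical coordinates, x = ρ sin(φ) cos(θ), y = ρ sin(φ) sin(θ), z = ρ cos(φ), and dV = ρ^2 sin(φ) dρ dφ dθ.

The integrand becomes 15ρ, so

    ∭_E (15sqrt(x^2 + y^2 + z^2)) dV = ∫_{0}^{2π} ∫_{0}^{π/3} ∫_{0}^{5} (15ρ) · ρ^2 sin(φ) dρ dφ dθ.

Inner (ρ): 9375sin(φ)/4.
Middle (φ): 9375/8.
Outer (θ): 9375π/4.

Therefore the triple integral equals 9375π/4.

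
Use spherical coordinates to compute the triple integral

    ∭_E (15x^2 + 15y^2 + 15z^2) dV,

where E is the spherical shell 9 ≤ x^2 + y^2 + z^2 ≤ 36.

In spherical coordinates, x = ρ sin(φ) cos(θ), y = ρ sin(φ) sin(θ), z = ρ cos(φ), and dV = ρ^2 sin(φ) dρ dφ dθ.

The integrand becomes 15ρ^2, so

    ∭_E (15x^2 + 15y^2 + 15z^2) dV = ∫_{0}^{2π} ∫_{0}^{π} ∫_{3}^{6} (15ρ^2) · ρ^2 sin(φ) dρ dφ dθ.

Inner (ρ): 22599sin(φ).
Middle (φ): 45198.
Outer (θ): 90396π.

Therefore the triple integral equals 90396π.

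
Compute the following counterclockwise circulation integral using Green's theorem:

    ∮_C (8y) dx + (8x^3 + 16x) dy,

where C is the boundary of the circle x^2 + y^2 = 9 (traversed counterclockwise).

Green's theorem converts the closed line integral into a double integral over the enclosed region D:

    ∮_C P dx + Q dy = ∬_D (∂Q/∂x - ∂P/∂y) dA.

Here P = 8y, Q = 8x^3 + 16x, so

    ∂Q/∂x = 24x^2 + 16,    ∂P/∂y = 8,
    ∂Q/∂x - ∂P/∂y = 24x^2 + 8.

D is the region x^2 + y^2 ≤ 9. Evaluating the double integral:

In polar coordinates (x = r cos θ, y = r sin θ, dA = r dr dθ) the integrand becomes 24r^2cos(θ)^2 + 8, so

    ∬_D (24x^2 + 8) dA = ∫_0^{2π} ∫_0^{3} (24r^2cos(θ)^2 + 8) · r dr dθ.

Inner (r from 0 to 3): 486cos(θ)^2 + 36.
Outer (θ from 0 to 2π): 558π.

Therefore ∮_C P dx + Q dy = 558π.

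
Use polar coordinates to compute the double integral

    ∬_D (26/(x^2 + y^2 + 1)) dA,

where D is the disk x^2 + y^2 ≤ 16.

The region D is 0 ≤ r ≤ 4, 0 ≤ θ ≤ 2π in polar coordinates, where x = r cos(θ), y = r sin(θ), and dA = r dr dθ.

Under the substitution, the integrand becomes 26/(r^2 + 1), so

    ∬_D (26/(x^2 + y^2 + 1)) dA = ∫_{0}^{2π} ∫_{0}^{4} (26/(r^2 + 1)) · r dr dθ.

Inner integral (in r): ∫_{0}^{4} (26/(r^2 + 1)) · r dr = log(9904578032905937).

Outer integral (in θ): ∫_{0}^{2π} (log(9904578032905937)) dθ = 26π log(17).

Therefore ∬_D (26/(x^2 + y^2 + 1)) dA = 26π log(17).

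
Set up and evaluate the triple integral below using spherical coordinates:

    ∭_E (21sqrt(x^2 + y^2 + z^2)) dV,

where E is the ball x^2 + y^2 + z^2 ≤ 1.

In spherical coordinates, x = ρ sin(φ) cos(θ), y = ρ sin(φ) sin(θ), z = ρ cos(φ), and dV = ρ^2 sin(φ) dρ dφ dθ.

The integrand becomes 21ρ, so

    ∭_E (21sqrt(x^2 + y^2 + z^2)) dV = ∫_{0}^{2π} ∫_{0}^{π} ∫_{0}^{1} (21ρ) · ρ^2 sin(φ) dρ dφ dθ.

Inner (ρ): 21sin(φ)/4.
Middle (φ): 21/2.
Outer (θ): 21π.

Therefore the triple integral equals 21π.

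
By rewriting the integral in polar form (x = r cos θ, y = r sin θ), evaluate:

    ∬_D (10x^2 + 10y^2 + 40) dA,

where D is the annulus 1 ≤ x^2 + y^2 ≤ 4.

The region D is 1 ≤ r ≤ 2, 0 ≤ θ ≤ 2π in polar coordinates, where x = r cos(θ), y = r sin(θ), and dA = r dr dθ.

Under the substitution, the integrand becomes 10r^2 + 40, so

    ∬_D (10x^2 + 10y^2 + 40) dA = ∫_{0}^{2π} ∫_{1}^{2} (10r^2 + 40) · r dr dθ.

Inner integral (in r): ∫_{1}^{2} (10r^2 + 40) · r dr = 195/2.

Outer integral (in θ): ∫_{0}^{2π} (195/2) dθ = 195π.

Therefore ∬_D (10x^2 + 10y^2 + 40) dA = 195π.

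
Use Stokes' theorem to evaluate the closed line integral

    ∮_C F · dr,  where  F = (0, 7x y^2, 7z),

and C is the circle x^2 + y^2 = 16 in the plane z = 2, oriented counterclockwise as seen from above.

Let S be the flat disk x^2 + y^2 ≤ 16 in the plane z = 2, with upward unit normal n̂ = ẑ. By Stokes' theorem,

    ∮_C F · dr = ∬_S (∇ × F) · n̂ dS = ∬_D (curl F)_z dA,

where D is the disk x^2 + y^2 ≤ 16.

Compute the curl of F = (0, 7x y^2, 7z):
    (∇ × F)_x = ∂F_z/∂y - ∂F_y/∂z = 0,
    (∇ × F)_y = ∂F_x/∂z - ∂F_z/∂x = 0,
    (∇ × F)_z = ∂F_y/∂x - ∂F_x/∂y = 7y^2.

On z = 2, (curl F)_z = 7y^2.

Convert to polar (x = r cos θ, y = r sin θ, dA = r dr dθ); the integrand becomes 7r^2sin(θ)^2, so

    ∬_D (curl F)_z dA = ∫_0^{2π} ∫_0^{4} (7r^2sin(θ)^2) · r dr dθ.

Inner (r from 0 to 4): 448sin(θ)^2.
Outer (θ from 0 to 2π): 448π.

Therefore ∮_C F · dr = 448π.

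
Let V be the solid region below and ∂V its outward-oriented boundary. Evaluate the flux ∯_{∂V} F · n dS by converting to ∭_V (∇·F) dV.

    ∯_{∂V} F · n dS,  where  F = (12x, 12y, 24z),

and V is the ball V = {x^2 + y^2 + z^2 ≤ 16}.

By the divergence theorem,

    ∯_{∂V} F · n dS = ∭_V (∇ · F) dV.

Compute the divergence:
    ∇ · F = ∂F_x/∂x + ∂F_y/∂y + ∂F_z/∂z = 12 + 12 + 24 = 48.

In spherical coordinates, x = ρ sin(φ) cos(θ), y = ρ sin(φ) sin(θ), z = ρ cos(φ), dV = ρ^2 sin(φ) dρ dφ dθ, with 0 ≤ ρ ≤ 4, 0 ≤ φ ≤ π, 0 ≤ θ ≤ 2π.

The integrand, after substitution and multiplying by the volume element, becomes (48) · ρ^2 sin(φ), so

    ∭_V (∇·F) dV = ∫_0^{2π} ∫_0^{π} ∫_0^{4} (48) · ρ^2 sin(φ) dρ dφ dθ.

Inner (ρ from 0 to 4): 1024sin(φ).
Middle (φ from 0 to π): 2048.
Outer (θ from 0 to 2π): 4096π.

Therefore ∯_{∂V} F · n dS = 4096π.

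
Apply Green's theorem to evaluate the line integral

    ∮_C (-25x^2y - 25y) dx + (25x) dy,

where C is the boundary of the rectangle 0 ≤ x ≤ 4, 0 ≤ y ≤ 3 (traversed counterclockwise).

Green's theorem converts the closed line integral into a double integral over the enclosed region D:

    ∮_C P dx + Q dy = ∬_D (∂Q/∂x - ∂P/∂y) dA.

Here P = -25x^2y - 25y, Q = 25x, so

    ∂Q/∂x = 25,    ∂P/∂y = -25x^2 - 25,
    ∂Q/∂x - ∂P/∂y = 25x^2 + 50.

D is the region 0 ≤ x ≤ 4, 0 ≤ y ≤ 3. Evaluating the double integral:

    ∬_D (25x^2 + 50) dA = ∫_0^{4} ∫_0^{3} (25x^2 + 50) dy dx.

Inner (y from 0 to 3): 75x^2 + 150.
Outer (x from 0 to 4): 2200.

Therefore ∮_C P dx + Q dy = 2200.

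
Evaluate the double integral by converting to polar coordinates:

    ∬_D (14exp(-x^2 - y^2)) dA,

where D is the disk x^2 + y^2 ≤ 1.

The region D is 0 ≤ r ≤ 1, 0 ≤ θ ≤ 2π in polar coordinates, where x = r cos(θ), y = r sin(θ), and dA = r dr dθ.

Under the substitution, the integrand becomes 14exp(-r^2), so

    ∬_D (14exp(-x^2 - y^2)) dA = ∫_{0}^{2π} ∫_{0}^{1} (14exp(-r^2)) · r dr dθ.

Inner integral (in r): ∫_{0}^{1} (14exp(-r^2)) · r dr = 7 - 7exp(-1).

Outer integral (in θ): ∫_{0}^{2π} (7 - 7exp(-1)) dθ = -14π exp(-1) + 14π.

Therefore ∬_D (14exp(-x^2 - y^2)) dA = -14π exp(-1) + 14π.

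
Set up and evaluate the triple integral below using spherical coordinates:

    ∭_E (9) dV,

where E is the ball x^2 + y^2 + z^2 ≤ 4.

In spherical coordinates, x = ρ sin(φ) cos(θ), y = ρ sin(φ) sin(θ), z = ρ cos(φ), and dV = ρ^2 sin(φ) dρ dφ dθ.

The integrand becomes 9, so

    ∭_E (9) dV = ∫_{0}^{2π} ∫_{0}^{π} ∫_{0}^{2} (9) · ρ^2 sin(φ) dρ dφ dθ.

Inner (ρ): 24sin(φ).
Middle (φ): 48.
Outer (θ): 96π.

Therefore the triple integral equals 96π.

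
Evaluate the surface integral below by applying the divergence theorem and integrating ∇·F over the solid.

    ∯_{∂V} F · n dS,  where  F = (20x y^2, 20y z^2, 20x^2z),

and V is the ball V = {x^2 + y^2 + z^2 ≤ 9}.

By the divergence theorem,

    ∯_{∂V} F · n dS = ∭_V (∇ · F) dV.

Compute the divergence:
    ∇ · F = ∂F_x/∂x + ∂F_y/∂y + ∂F_z/∂z = 20y^2 + 20z^2 + 20x^2 = 20x^2 + 20y^2 + 20z^2.

In spherical coordinates, x = ρ sin(φ) cos(θ), y = ρ sin(φ) sin(θ), z = ρ cos(φ), dV = ρ^2 sin(φ) dρ dφ dθ, with 0 ≤ ρ ≤ 3, 0 ≤ φ ≤ π, 0 ≤ θ ≤ 2π.

The integrand, after substitution and multiplying by the volume element, becomes (20ρ^2) · ρ^2 sin(φ), so

    ∭_V (∇·F) dV = ∫_0^{2π} ∫_0^{π} ∫_0^{3} (20ρ^2) · ρ^2 sin(φ) dρ dφ dθ.

Inner (ρ from 0 to 3): 972sin(φ).
Middle (φ from 0 to π): 1944.
Outer (θ from 0 to 2π): 3888π.

Therefore ∯_{∂V} F · n dS = 3888π.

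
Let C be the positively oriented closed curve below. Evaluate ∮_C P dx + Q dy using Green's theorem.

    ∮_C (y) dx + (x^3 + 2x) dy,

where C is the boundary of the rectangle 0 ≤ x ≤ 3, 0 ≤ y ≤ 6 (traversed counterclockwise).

Green's theorem converts the closed line integral into a double integral over the enclosed region D:

    ∮_C P dx + Q dy = ∬_D (∂Q/∂x - ∂P/∂y) dA.

Here P = y, Q = x^3 + 2x, so

    ∂Q/∂x = 3x^2 + 2,    ∂P/∂y = 1,
    ∂Q/∂x - ∂P/∂y = 3x^2 + 1.

D is the region 0 ≤ x ≤ 3, 0 ≤ y ≤ 6. Evaluating the double integral:

    ∬_D (3x^2 + 1) dA = ∫_0^{3} ∫_0^{6} (3x^2 + 1) dy dx.

Inner (y from 0 to 6): 18x^2 + 6.
Outer (x from 0 to 3): 180.

Therefore ∮_C P dx + Q dy = 180.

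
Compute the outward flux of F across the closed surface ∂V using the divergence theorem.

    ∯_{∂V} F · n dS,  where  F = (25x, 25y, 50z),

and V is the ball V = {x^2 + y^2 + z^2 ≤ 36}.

By the divergence theorem,

    ∯_{∂V} F · n dS = ∭_V (∇ · F) dV.

Compute the divergence:
    ∇ · F = ∂F_x/∂x + ∂F_y/∂y + ∂F_z/∂z = 25 + 25 + 50 = 100.

In spherical coordinates, x = ρ sin(φ) cos(θ), y = ρ sin(φ) sin(θ), z = ρ cos(φ), dV = ρ^2 sin(φ) dρ dφ dθ, with 0 ≤ ρ ≤ 6, 0 ≤ φ ≤ π, 0 ≤ θ ≤ 2π.

The integrand, after substitution and multiplying by the volume element, becomes (100) · ρ^2 sin(φ), so

    ∭_V (∇·F) dV = ∫_0^{2π} ∫_0^{π} ∫_0^{6} (100) · ρ^2 sin(φ) dρ dφ dθ.

Inner (ρ from 0 to 6): 7200sin(φ).
Middle (φ from 0 to π): 14400.
Outer (θ from 0 to 2π): 28800π.

Therefore ∯_{∂V} F · n dS = 28800π.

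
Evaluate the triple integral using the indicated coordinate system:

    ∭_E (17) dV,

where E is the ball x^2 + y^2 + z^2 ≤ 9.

In spherical coordinates, x = ρ sin(φ) cos(θ), y = ρ sin(φ) sin(θ), z = ρ cos(φ), and dV = ρ^2 sin(φ) dρ dφ dθ.

The integrand becomes 17, so

    ∭_E (17) dV = ∫_{0}^{2π} ∫_{0}^{π} ∫_{0}^{3} (17) · ρ^2 sin(φ) dρ dφ dθ.

Inner (ρ): 153sin(φ).
Middle (φ): 306.
Outer (θ): 612π.

Therefore the triple integral equals 612π.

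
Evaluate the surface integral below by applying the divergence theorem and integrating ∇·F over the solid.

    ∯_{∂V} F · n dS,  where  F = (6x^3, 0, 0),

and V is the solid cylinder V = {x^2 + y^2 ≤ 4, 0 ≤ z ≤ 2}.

By the divergence theorem,

    ∯_{∂V} F · n dS = ∭_V (∇ · F) dV.

Compute the divergence:
    ∇ · F = ∂F_x/∂x + ∂F_y/∂y + ∂F_z/∂z = 18x^2 + 0 + 0 = 18x^2.

In cylindrical coordinates, x = r cos(θ), y = r sin(θ), z = z, dV = r dr dθ dz, with 0 ≤ r ≤ 2, 0 ≤ θ ≤ 2π, 0 ≤ z ≤ 2.

The integrand, after substitution and multiplying by the volume element, becomes (18r^2cos(θ)^2) · r, so

    ∭_V (∇·F) dV = ∫_0^{2π} ∫_0^{2} ∫_0^{2} (18r^2cos(θ)^2) · r dz dr dθ.

Inner (z from 0 to 2): 36r^3cos(θ)^2.
Middle (r from 0 to 2): 144cos(θ)^2.
Outer (θ from 0 to 2π): 144π.

Therefore ∯_{∂V} F · n dS = 144π.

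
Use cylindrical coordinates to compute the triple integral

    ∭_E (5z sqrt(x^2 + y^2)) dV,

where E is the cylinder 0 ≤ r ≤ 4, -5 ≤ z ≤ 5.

In cylindrical coordinates, x = r cos(θ), y = r sin(θ), z = z, and dV = r dr dθ dz.

The integrand becomes 5r z, so

    ∭_E (5z sqrt(x^2 + y^2)) dV = ∫_{0}^{2π} ∫_{0}^{4} ∫_{-5}^{5} (5r z) · r dz dr dθ.

Inner (z): 0.
Middle (r from 0 to 4): 0.
Outer (θ): 0.

Therefore the triple integral equals 0.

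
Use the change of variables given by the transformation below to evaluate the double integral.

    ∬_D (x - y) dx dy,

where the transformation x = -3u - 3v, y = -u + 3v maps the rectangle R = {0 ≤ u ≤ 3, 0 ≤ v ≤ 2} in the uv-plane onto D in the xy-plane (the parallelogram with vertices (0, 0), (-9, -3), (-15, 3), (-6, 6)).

Compute the Jacobian determinant of (x, y) with respect to (u, v):

    ∂(x,y)/∂(u,v) = | -3  -3 | = (-3)(3) - (-3)(-1) = -12.
                   | -1  3 |

Its absolute value is |J| = 12 (the area scaling factor).

Substituting x = -3u - 3v, y = -u + 3v into the integrand,

    x - y → -2u - 6v,

so the integral becomes

    ∬_R (-2u - 6v) · |J| du dv = ∫_0^3 ∫_0^2 (-24u - 72v) dv du.

Inner (v): -48u - 144.
Outer (u): -648.

Therefore ∬_D (x - y) dx dy = -648.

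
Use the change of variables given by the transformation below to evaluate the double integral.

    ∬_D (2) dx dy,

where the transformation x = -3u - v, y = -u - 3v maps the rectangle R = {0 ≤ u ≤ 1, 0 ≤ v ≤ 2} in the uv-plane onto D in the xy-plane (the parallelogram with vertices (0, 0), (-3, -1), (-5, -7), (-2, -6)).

Compute the Jacobian determinant of (x, y) with respect to (u, v):

    ∂(x,y)/∂(u,v) = | -3  -1 | = (-3)(-3) - (-1)(-1) = 8.
                   | -1  -3 |

Its absolute value is |J| = 8 (the area scaling factor).

Substituting x = -3u - v, y = -u - 3v into the integrand,

    2 → 2,

so the integral becomes

    ∬_R (2) · |J| du dv = ∫_0^1 ∫_0^2 (16) dv du.

Inner (v): 32.
Outer (u): 32.

Therefore ∬_D (2) dx dy = 32.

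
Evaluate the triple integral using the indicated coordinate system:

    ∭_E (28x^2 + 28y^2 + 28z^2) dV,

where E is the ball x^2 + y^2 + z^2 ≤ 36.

In spherical coordinates, x = ρ sin(φ) cos(θ), y = ρ sin(φ) sin(θ), z = ρ cos(φ), and dV = ρ^2 sin(φ) dρ dφ dθ.

The integrand becomes 28ρ^2, so

    ∭_E (28x^2 + 28y^2 + 28z^2) dV = ∫_{0}^{2π} ∫_{0}^{π} ∫_{0}^{6} (28ρ^2) · ρ^2 sin(φ) dρ dφ dθ.

Inner (ρ): 217728sin(φ)/5.
Middle (φ): 435456/5.
Outer (θ): 870912π/5.

Therefore the triple integral equals 870912π/5.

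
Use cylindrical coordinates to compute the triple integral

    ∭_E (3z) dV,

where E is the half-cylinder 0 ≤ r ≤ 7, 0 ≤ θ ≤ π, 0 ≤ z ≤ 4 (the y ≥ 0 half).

In cylindrical coordinates, x = r cos(θ), y = r sin(θ), z = z, and dV = r dr dθ dz.

The integrand becomes 3z, so

    ∭_E (3z) dV = ∫_{0}^{π} ∫_{0}^{7} ∫_{0}^{4} (3z) · r dz dr dθ.

Inner (z): 24r.
Middle (r from 0 to 7): 588.
Outer (θ): 588π.

Therefore the triple integral equals 588π.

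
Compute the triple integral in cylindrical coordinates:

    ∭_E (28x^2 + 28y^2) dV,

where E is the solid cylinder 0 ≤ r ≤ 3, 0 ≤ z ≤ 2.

In cylindrical coordinates, x = r cos(θ), y = r sin(θ), z = z, and dV = r dr dθ dz.

The integrand becomes 28r^2, so

    ∭_E (28x^2 + 28y^2) dV = ∫_{0}^{2π} ∫_{0}^{3} ∫_{0}^{2} (28r^2) · r dz dr dθ.

Inner (z): 56r^3.
Middle (r from 0 to 3): 1134.
Outer (θ): 2268π.

Therefore the triple integral equals 2268π.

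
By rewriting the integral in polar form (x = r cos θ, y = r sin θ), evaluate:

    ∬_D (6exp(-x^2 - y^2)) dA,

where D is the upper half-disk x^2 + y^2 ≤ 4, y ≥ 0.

The region D is 0 ≤ r ≤ 2, 0 ≤ θ ≤ π in polar coordinates, where x = r cos(θ), y = r sin(θ), and dA = r dr dθ.

Under the substitution, the integrand becomes 6exp(-r^2), so

    ∬_D (6exp(-x^2 - y^2)) dA = ∫_{0}^{π} ∫_{0}^{2} (6exp(-r^2)) · r dr dθ.

Inner integral (in r): ∫_{0}^{2} (6exp(-r^2)) · r dr = 3 - 3exp(-4).

Outer integral (in θ): ∫_{0}^{π} (3 - 3exp(-4)) dθ = -3π exp(-4) + 3π.

Therefore ∬_D (6exp(-x^2 - y^2)) dA = -3π exp(-4) + 3π.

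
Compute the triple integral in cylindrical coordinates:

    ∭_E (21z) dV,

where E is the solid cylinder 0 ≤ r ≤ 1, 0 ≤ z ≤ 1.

In cylindrical coordinates, x = r cos(θ), y = r sin(θ), z = z, and dV = r dr dθ dz.

The integrand becomes 21z, so

    ∭_E (21z) dV = ∫_{0}^{2π} ∫_{0}^{1} ∫_{0}^{1} (21z) · r dz dr dθ.

Inner (z): 21r/2.
Middle (r from 0 to 1): 21/4.
Outer (θ): 21π/2.

Therefore the triple integral equals 21π/2.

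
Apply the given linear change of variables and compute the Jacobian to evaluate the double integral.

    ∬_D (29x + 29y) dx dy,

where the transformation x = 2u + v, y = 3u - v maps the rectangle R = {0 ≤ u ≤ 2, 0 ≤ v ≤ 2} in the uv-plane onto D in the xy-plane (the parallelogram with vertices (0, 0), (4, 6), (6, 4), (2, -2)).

Compute the Jacobian determinant of (x, y) with respect to (u, v):

    ∂(x,y)/∂(u,v) = | 2  1 | = (2)(-1) - (1)(3) = -5.
                   | 3  -1 |

Its absolute value is |J| = 5 (the area scaling factor).

Substituting x = 2u + v, y = 3u - v into the integrand,

    29x + 29y → 145u,

so the integral becomes

    ∬_R (145u) · |J| du dv = ∫_0^2 ∫_0^2 (725u) dv du.

Inner (v): 1450u.
Outer (u): 2900.

Therefore ∬_D (29x + 29y) dx dy = 2900.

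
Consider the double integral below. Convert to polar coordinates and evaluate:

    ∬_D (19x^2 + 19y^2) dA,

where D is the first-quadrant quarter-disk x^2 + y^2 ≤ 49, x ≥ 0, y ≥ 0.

The region D is 0 ≤ r ≤ 7, 0 ≤ θ ≤ π/2 in polar coordinates, where x = r cos(θ), y = r sin(θ), and dA = r dr dθ.

Under the substitution, the integrand becomes 19r^2, so

    ∬_D (19x^2 + 19y^2) dA = ∫_{0}^{π/2} ∫_{0}^{7} (19r^2) · r dr dθ.

Inner integral (in r): ∫_{0}^{7} (19r^2) · r dr = 45619/4.

Outer integral (in θ): ∫_{0}^{π/2} (45619/4) dθ = 45619π/8.

Therefore ∬_D (19x^2 + 19y^2) dA = 45619π/8.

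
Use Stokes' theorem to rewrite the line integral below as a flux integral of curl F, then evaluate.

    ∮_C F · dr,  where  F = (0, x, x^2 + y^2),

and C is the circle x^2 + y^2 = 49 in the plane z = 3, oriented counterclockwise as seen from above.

Let S be the flat disk x^2 + y^2 ≤ 49 in the plane z = 3, with upward unit normal n̂ = ẑ. By Stokes' theorem,

    ∮_C F · dr = ∬_S (∇ × F) · n̂ dS = ∬_D (curl F)_z dA,

where D is the disk x^2 + y^2 ≤ 49.

Compute the curl of F = (0, x, x^2 + y^2):
    (∇ × F)_x = ∂F_z/∂y - ∂F_y/∂z = 2y,
    (∇ × F)_y = ∂F_x/∂z - ∂F_z/∂x = -2x,
    (∇ × F)_z = ∂F_y/∂x - ∂F_x/∂y = 1.

On z = 3, (curl F)_z = 1.

Convert to polar (x = r cos θ, y = r sin θ, dA = r dr dθ); the integrand becomes 1, so

    ∬_D (curl F)_z dA = ∫_0^{2π} ∫_0^{7} (1) · r dr dθ.

Inner (r from 0 to 7): 49/2.
Outer (θ from 0 to 2π): 49π.

Therefore ∮_C F · dr = 49π.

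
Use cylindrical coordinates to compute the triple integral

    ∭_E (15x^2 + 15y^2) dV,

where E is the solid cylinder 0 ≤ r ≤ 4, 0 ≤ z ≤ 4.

In cylindrical coordinates, x = r cos(θ), y = r sin(θ), z = z, and dV = r dr dθ dz.

The integrand becomes 15r^2, so

    ∭_E (15x^2 + 15y^2) dV = ∫_{0}^{2π} ∫_{0}^{4} ∫_{0}^{4} (15r^2) · r dz dr dθ.

Inner (z): 60r^3.
Middle (r from 0 to 4): 3840.
Outer (θ): 7680π.

Therefore the triple integral equals 7680π.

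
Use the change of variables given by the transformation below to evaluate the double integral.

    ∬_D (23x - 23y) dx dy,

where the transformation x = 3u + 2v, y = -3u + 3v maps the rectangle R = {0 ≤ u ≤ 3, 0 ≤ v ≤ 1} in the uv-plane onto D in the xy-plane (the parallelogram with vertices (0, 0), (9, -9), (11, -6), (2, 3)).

Compute the Jacobian determinant of (x, y) with respect to (u, v):

    ∂(x,y)/∂(u,v) = | 3  2 | = (3)(3) - (2)(-3) = 15.
                   | -3  3 |

Its absolute value is |J| = 15 (the area scaling factor).

Substituting x = 3u + 2v, y = -3u + 3v into the integrand,

    23x - 23y → 138u - 23v,

so the integral becomes

    ∬_R (138u - 23v) · |J| du dv = ∫_0^3 ∫_0^1 (2070u - 345v) dv du.

Inner (v): 2070u - 345/2.
Outer (u): 17595/2.

Therefore ∬_D (23x - 23y) dx dy = 17595/2.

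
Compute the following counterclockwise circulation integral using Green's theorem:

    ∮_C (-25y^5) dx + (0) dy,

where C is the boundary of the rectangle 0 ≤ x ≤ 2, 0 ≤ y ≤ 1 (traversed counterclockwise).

Green's theorem converts the closed line integral into a double integral over the enclosed region D:

    ∮_C P dx + Q dy = ∬_D (∂Q/∂x - ∂P/∂y) dA.

Here P = -25y^5, Q = 0, so

    ∂Q/∂x = 0,    ∂P/∂y = -125y^4,
    ∂Q/∂x - ∂P/∂y = 125y^4.

D is the region 0 ≤ x ≤ 2, 0 ≤ y ≤ 1. Evaluating the double integral:

    ∬_D (125y^4) dA = ∫_0^{2} ∫_0^{1} (125y^4) dy dx.

Inner (y from 0 to 1): 25.
Outer (x from 0 to 2): 50.

Therefore ∮_C P dx + Q dy = 50.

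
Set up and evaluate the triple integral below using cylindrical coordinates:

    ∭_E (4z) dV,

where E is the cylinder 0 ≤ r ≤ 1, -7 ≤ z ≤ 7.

In cylindrical coordinates, x = r cos(θ), y = r sin(θ), z = z, and dV = r dr dθ dz.

The integrand becomes 4z, so

    ∭_E (4z) dV = ∫_{0}^{2π} ∫_{0}^{1} ∫_{-7}^{7} (4z) · r dz dr dθ.

Inner (z): 0.
Middle (r from 0 to 1): 0.
Outer (θ): 0.

Therefore the triple integral equals 0.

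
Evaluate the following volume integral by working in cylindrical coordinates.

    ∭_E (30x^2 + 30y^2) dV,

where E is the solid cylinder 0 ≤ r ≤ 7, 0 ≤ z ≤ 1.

In cylindrical coordinates, x = r cos(θ), y = r sin(θ), z = z, and dV = r dr dθ dz.

The integrand becomes 30r^2, so

    ∭_E (30x^2 + 30y^2) dV = ∫_{0}^{2π} ∫_{0}^{7} ∫_{0}^{1} (30r^2) · r dz dr dθ.

Inner (z): 30r^3.
Middle (r from 0 to 7): 36015/2.
Outer (θ): 36015π.

Therefore the triple integral equals 36015π.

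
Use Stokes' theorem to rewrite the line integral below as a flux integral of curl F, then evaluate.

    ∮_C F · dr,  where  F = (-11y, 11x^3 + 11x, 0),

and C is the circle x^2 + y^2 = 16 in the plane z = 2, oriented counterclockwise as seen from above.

Let S be the flat disk x^2 + y^2 ≤ 16 in the plane z = 2, with upward unit normal n̂ = ẑ. By Stokes' theorem,

    ∮_C F · dr = ∬_S (∇ × F) · n̂ dS = ∬_D (curl F)_z dA,

where D is the disk x^2 + y^2 ≤ 16.

Compute the curl of F = (-11y, 11x^3 + 11x, 0):
    (∇ × F)_x = ∂F_z/∂y - ∂F_y/∂z = 0,
    (∇ × F)_y = ∂F_x/∂z - ∂F_z/∂x = 0,
    (∇ × F)_z = ∂F_y/∂x - ∂F_x/∂y = 33x^2 + 22.

On z = 2, (curl F)_z = 33x^2 + 22.

Convert to polar (x = r cos θ, y = r sin θ, dA = r dr dθ); the integrand becomes 33r^2cos(θ)^2 + 22, so

    ∬_D (curl F)_z dA = ∫_0^{2π} ∫_0^{4} (33r^2cos(θ)^2 + 22) · r dr dθ.

Inner (r from 0 to 4): 2112cos(θ)^2 + 176.
Outer (θ from 0 to 2π): 2464π.

Therefore ∮_C F · dr = 2464π.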